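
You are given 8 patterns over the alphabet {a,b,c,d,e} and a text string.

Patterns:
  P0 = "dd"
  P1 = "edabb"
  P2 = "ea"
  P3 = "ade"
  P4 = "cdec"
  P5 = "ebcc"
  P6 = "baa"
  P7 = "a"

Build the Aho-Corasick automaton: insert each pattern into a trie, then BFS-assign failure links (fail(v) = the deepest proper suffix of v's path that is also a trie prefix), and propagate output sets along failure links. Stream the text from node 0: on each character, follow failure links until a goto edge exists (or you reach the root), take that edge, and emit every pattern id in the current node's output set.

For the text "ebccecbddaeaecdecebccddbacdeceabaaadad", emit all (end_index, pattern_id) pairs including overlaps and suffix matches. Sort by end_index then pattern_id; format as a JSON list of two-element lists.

Build automaton:
Trie (insert patterns):
  n0 'ε': a→9 b→19 c→12 d→1 e→3
  n1 'd': d→2
  n2 'dd': ·  [P0 ends]
  n3 'e': a→8 b→16 d→4
  n4 'ed': a→5
  n5 'eda': b→6
  n6 'edab': b→7
  n7 'edabb': ·  [P1 ends]
  n8 'ea': ·  [P2 ends]
  n9 'a': d→10  [P7 ends]
  n10 'ad': e→11
  n11 'ade': ·  [P3 ends]
  n12 'c': d→13
  n13 'cd': e→14
  n14 'cde': c→15
  n15 'cdec': ·  [P4 ends]
  n16 'eb': c→17
  n17 'ebc': c→18
  n18 'ebcc': ·  [P5 ends]
  n19 'b': a→20
  n20 'ba': a→21
  n21 'baa': ·  [P6 ends]

Failure links (BFS by depth):
  fail(1) 'd': from fail(0)=0 chase 'd': 0 ⇒ 0;  out=∅∪out(0)=∅
  fail(3) 'e': from fail(0)=0 chase 'e': 0 ⇒ 0;  out=∅∪out(0)=∅
  fail(9) 'a': from fail(0)=0 chase 'a': 0 ⇒ 0;  out={7}∪out(0)={7}
  fail(12) 'c': from fail(0)=0 chase 'c': 0 ⇒ 0;  out=∅∪out(0)=∅
  fail(19) 'b': from fail(0)=0 chase 'b': 0 ⇒ 0;  out=∅∪out(0)=∅
  fail(2) 'dd': from fail(1)=0 chase 'd': 0 ⇒ 1;  out={0}∪out(1)={0}
  fail(4) 'ed': from fail(3)=0 chase 'd': 0 ⇒ 1;  out=∅∪out(1)=∅
  fail(8) 'ea': from fail(3)=0 chase 'a': 0 ⇒ 9;  out={2}∪out(9)={2,7}
  fail(10) 'ad': from fail(9)=0 chase 'd': 0 ⇒ 1;  out=∅∪out(1)=∅
  fail(13) 'cd': from fail(12)=0 chase 'd': 0 ⇒ 1;  out=∅∪out(1)=∅
  fail(16) 'eb': from fail(3)=0 chase 'b': 0 ⇒ 19;  out=∅∪out(19)=∅
  fail(20) 'ba': from fail(19)=0 chase 'a': 0 ⇒ 9;  out=∅∪out(9)={7}
  fail(5) 'eda': from fail(4)=1 chase 'a': 1→0 ⇒ 9;  out=∅∪out(9)={7}
  fail(11) 'ade': from fail(10)=1 chase 'e': 1→0 ⇒ 3;  out={3}∪out(3)={3}
  fail(14) 'cde': from fail(13)=1 chase 'e': 1→0 ⇒ 3;  out=∅∪out(3)=∅
  fail(17) 'ebc': from fail(16)=19 chase 'c': 19→0 ⇒ 12;  out=∅∪out(12)=∅
  fail(21) 'baa': from fail(20)=9 chase 'a': 9→0 ⇒ 9;  out={6}∪out(9)={6,7}
  fail(6) 'edab': from fail(5)=9 chase 'b': 9→0 ⇒ 19;  out=∅∪out(19)=∅
  fail(15) 'cdec': from fail(14)=3 chase 'c': 3→0 ⇒ 12;  out={4}∪out(12)={4}
  fail(18) 'ebcc': from fail(17)=12 chase 'c': 12→0 ⇒ 12;  out={5}∪out(12)={5}
  fail(7) 'edabb': from fail(6)=19 chase 'b': 19→0 ⇒ 19;  out={1}∪out(19)={1}

Run:
pos 0 'e': at 3
pos 1 'b': at 16
pos 2 'c': at 17
pos 3 'c': at 18  → match P5@[0:3]
pos 4 'e': at 3 (via fail)
pos 5 'c': at 12 (via fail)
pos 6 'b': at 19 (via fail)
pos 7 'd': at 1 (via fail)
pos 8 'd': at 2  → match P0@[7:8]
pos 9 'a': at 9 (via fail)  → match P7@[9:9]
pos 10 'e': at 3 (via fail)
pos 11 'a': at 8  → match P2@[10:11],P7@[11:11]
pos 12 'e': at 3 (via fail)
pos 13 'c': at 12 (via fail)
pos 14 'd': at 13
pos 15 'e': at 14
pos 16 'c': at 15  → match P4@[13:16]
pos 17 'e': at 3 (via fail)
pos 18 'b': at 16
pos 19 'c': at 17
pos 20 'c': at 18  → match P5@[17:20]
pos 21 'd': at 13 (via fail)
pos 22 'd': at 2 (via fail)  → match P0@[21:22]
pos 23 'b': at 19 (via fail)
pos 24 'a': at 20  → match P7@[24:24]
pos 25 'c': at 12 (via fail)
pos 26 'd': at 13
pos 27 'e': at 14
pos 28 'c': at 15  → match P4@[25:28]
pos 29 'e': at 3 (via fail)
pos 30 'a': at 8  → match P2@[29:30],P7@[30:30]
pos 31 'b': at 19 (via fail)
pos 32 'a': at 20  → match P7@[32:32]
pos 33 'a': at 21  → match P6@[31:33],P7@[33:33]
pos 34 'a': at 9 (via fail)  → match P7@[34:34]
pos 35 'd': at 10
pos 36 'a': at 9 (via fail)  → match P7@[36:36]
pos 37 'd': at 10

Matches: [[3,5],[8,0],[9,7],[11,2],[11,7],[16,4],[20,5],[22,0],[24,7],[28,4],[30,2],[30,7],[32,7],[33,6],[33,7],[34,7],[36,7]]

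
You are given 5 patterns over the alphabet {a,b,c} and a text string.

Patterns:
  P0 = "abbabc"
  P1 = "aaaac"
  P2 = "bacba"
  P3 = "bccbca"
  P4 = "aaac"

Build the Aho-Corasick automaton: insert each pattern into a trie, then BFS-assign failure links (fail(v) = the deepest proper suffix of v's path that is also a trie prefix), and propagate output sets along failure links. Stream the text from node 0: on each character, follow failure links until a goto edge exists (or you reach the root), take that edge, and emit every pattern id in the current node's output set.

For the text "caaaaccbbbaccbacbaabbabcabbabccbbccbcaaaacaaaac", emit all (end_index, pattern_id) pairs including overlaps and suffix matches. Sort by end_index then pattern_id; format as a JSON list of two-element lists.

Build automaton:
Trie nodes:
  0='ε' goto a→1 b→11
  1='a' goto a→7 b→2
  2='ab' goto b→3
  3='abb' goto a→4
  4='abba' goto b→5
  5='abbab' goto c→6
  6='abbabc' goto ·  [P0 ends]
  7='aa' goto a→8
  8='aaa' goto a→9 c→21
  9='aaaa' goto c→10
  10='aaaac' goto ·  [P1 ends]
  11='b' goto a→12 c→16
  12='ba' goto c→13
  13='bac' goto b→14
  14='bacb' goto a→15
  15='bacba' goto ·  [P2 ends]
  16='bc' goto c→17
  17='bcc' goto b→18
  18='bccb' goto c→19
  19='bccbc' goto a→20
  20='bccbca' goto ·  [P3 ends]
  21='aaac' goto ·  [P4 ends]

Failure links (BFS by depth):
  n1('a'): parent n0 fail=0; on 'a' 0 → fail=0;  out ∅∪∅=∅
  n11('b'): parent n0 fail=0; on 'b' 0 → fail=0;  out ∅∪∅=∅
  n2('ab'): parent n1 fail=0; on 'b' 0 → fail=11;  out ∅∪∅=∅
  n7('aa'): parent n1 fail=0; on 'a' 0 → fail=1;  out ∅∪∅=∅
  n12('ba'): parent n11 fail=0; on 'a' 0 → fail=1;  out ∅∪∅=∅
  n16('bc'): parent n11 fail=0; on 'c' 0 → fail=0;  out ∅∪∅=∅
  n3('abb'): parent n2 fail=11; on 'b' 11→0 → fail=11;  out ∅∪∅=∅
  n8('aaa'): parent n7 fail=1; on 'a' 1 → fail=7;  out ∅∪∅=∅
  n13('bac'): parent n12 fail=1; on 'c' 1→0 → fail=0;  out ∅∪∅=∅
  n17('bcc'): parent n16 fail=0; on 'c' 0 → fail=0;  out ∅∪∅=∅
  n4('abba'): parent n3 fail=11; on 'a' 11 → fail=12;  out ∅∪∅=∅
  n9('aaaa'): parent n8 fail=7; on 'a' 7 → fail=8;  out ∅∪∅=∅
  n14('bacb'): parent n13 fail=0; on 'b' 0 → fail=11;  out ∅∪∅=∅
  n18('bccb'): parent n17 fail=0; on 'b' 0 → fail=11;  out ∅∪∅=∅
  n21('aaac'): parent n8 fail=7; on 'c' 7→1→0 → fail=0;  out {4}∪∅={4}
  n5('abbab'): parent n4 fail=12; on 'b' 12→1 → fail=2;  out ∅∪∅=∅
  n10('aaaac'): parent n9 fail=8; on 'c' 8 → fail=21;  out {1}∪{4}={1,4}
  n15('bacba'): parent n14 fail=11; on 'a' 11 → fail=12;  out {2}∪∅={2}
  n19('bccbc'): parent n18 fail=11; on 'c' 11 → fail=16;  out ∅∪∅=∅
  n6('abbabc'): parent n5 fail=2; on 'c' 2→11 → fail=16;  out {0}∪∅={0}
  n20('bccbca'): parent n19 fail=16; on 'a' 16→0 → fail=1;  out {3}∪∅={3}

Run:
pos 0 'c': at 0
pos 1 'a': at 1
pos 2 'a': at 7
pos 3 'a': at 8
pos 4 'a': at 9
pos 5 'c': at 10  emit P1@[1:5],P4@[2:5]
pos 6 'c': at 0 ·f
pos 7 'b': at 11
pos 8 'b': at 11 ·f
pos 9 'b': at 11 ·f
pos 10 'a': at 12
pos 11 'c': at 13
pos 12 'c': at 0 ·f
pos 13 'b': at 11
pos 14 'a': at 12
pos 15 'c': at 13
pos 16 'b': at 14
pos 17 'a': at 15  emit P2@[13:17]
pos 18 'a': at 7 ·f
pos 19 'b': at 2 ·f
pos 20 'b': at 3
pos 21 'a': at 4
pos 22 'b': at 5
pos 23 'c': at 6  emit P0@[18:23]
pos 24 'a': at 1 ·f
pos 25 'b': at 2
pos 26 'b': at 3
pos 27 'a': at 4
pos 28 'b': at 5
pos 29 'c': at 6  emit P0@[24:29]
pos 30 'c': at 17 ·f
pos 31 'b': at 18
pos 32 'b': at 11 ·f
pos 33 'c': at 16
pos 34 'c': at 17
pos 35 'b': at 18
pos 36 'c': at 19
pos 37 'a': at 20  emit P3@[32:37]
pos 38 'a': at 7 ·f
pos 39 'a': at 8
pos 40 'a': at 9
pos 41 'c': at 10  emit P1@[37:41],P4@[38:41]
pos 42 'a': at 1 ·f
pos 43 'a': at 7
pos 44 'a': at 8
pos 45 'a': at 9
pos 46 'c': at 10  emit P1@[42:46],P4@[43:46]

All matches (sorted): [[5,1],[5,4],[17,2],[23,0],[29,0],[37,3],[41,1],[41,4],[46,1],[46,4]]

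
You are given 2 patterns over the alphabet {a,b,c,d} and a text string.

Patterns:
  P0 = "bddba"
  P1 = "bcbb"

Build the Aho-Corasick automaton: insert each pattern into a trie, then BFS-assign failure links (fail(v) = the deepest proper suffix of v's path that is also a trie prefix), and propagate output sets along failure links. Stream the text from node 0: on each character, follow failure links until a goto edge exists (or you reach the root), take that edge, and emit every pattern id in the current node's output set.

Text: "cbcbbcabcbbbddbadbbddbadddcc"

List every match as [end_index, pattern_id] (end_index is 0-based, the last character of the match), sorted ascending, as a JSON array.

Build automaton:
Trie nodes:
  0='ε' goto b→1
  1='b' goto c→6 d→2
  2='bd' goto d→3
  3='bdd' goto b→4
  4='bddb' goto a→5
  5='bddba' goto ·  ←P0
  6='bc' goto b→7
  7='bcb' goto b→8
  8='bcbb' goto ·  ←P1

Failure links (BFS by depth):
  n1('b'): parent n0 fail=0; on 'b' 0 → fail=0;  out ∅∪∅=∅
  n2('bd'): parent n1 fail=0; on 'd' 0 → fail=0;  out ∅∪∅=∅
  n6('bc'): parent n1 fail=0; on 'c' 0 → fail=0;  out ∅∪∅=∅
  n3('bdd'): parent n2 fail=0; on 'd' 0 → fail=0;  out ∅∪∅=∅
  n7('bcb'): parent n6 fail=0; on 'b' 0 → fail=1;  out ∅∪∅=∅
  n4('bddb'): parent n3 fail=0; on 'b' 0 → fail=1;  out ∅∪∅=∅
  n8('bcbb'): parent n7 fail=1; on 'b' 1→0 → fail=1;  out {1}∪∅={1}
  n5('bddba'): parent n4 fail=1; on 'a' 1→0 → fail=0;  out {0}∪∅={0}

Run:
i=0 'c': node 0→0
i=1 'b': node 0→1
i=2 'c': node 1→6
i=3 'b': node 6→7
i=4 'b': node 7→8  → match P1@[1:4]
i=5 'c': node 8→6 ·f
i=6 'a': node 6→0 ·f
i=7 'b': node 0→1
i=8 'c': node 1→6
i=9 'b': node 6→7
i=10 'b': node 7→8  → match P1@[7:10]
i=11 'b': node 8→1 ·f
i=12 'd': node 1→2
i=13 'd': node 2→3
i=14 'b': node 3→4
i=15 'a': node 4→5  → match P0@[11:15]
i=16 'd': node 5→0 ·f
i=17 'b': node 0→1
i=18 'b': node 1→1 ·f
i=19 'd': node 1→2
i=20 'd': node 2→3
i=21 'b': node 3→4
i=22 'a': node 4→5  → match P0@[18:22]
i=23 'd': node 5→0 ·f
i=24 'd': node 0→0
i=25 'd': node 0→0
i=26 'c': node 0→0
i=27 'c': node 0→0

All matches (sorted): [[4,1],[10,1],[15,0],[22,0]]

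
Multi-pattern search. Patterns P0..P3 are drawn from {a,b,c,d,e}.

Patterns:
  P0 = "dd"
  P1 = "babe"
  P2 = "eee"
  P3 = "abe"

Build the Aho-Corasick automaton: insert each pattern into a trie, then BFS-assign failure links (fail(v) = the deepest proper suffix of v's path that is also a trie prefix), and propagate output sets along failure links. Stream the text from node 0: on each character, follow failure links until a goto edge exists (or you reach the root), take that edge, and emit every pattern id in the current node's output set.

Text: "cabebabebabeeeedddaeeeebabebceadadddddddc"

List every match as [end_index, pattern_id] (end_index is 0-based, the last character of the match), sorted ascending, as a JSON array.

Construct AC machine:
Trie (insert patterns):
  0='ε' goto a→10 b→3 d→1 e→7
  1='d' goto d→2
  2='dd' goto ·  ←P0
  3='b' goto a→4
  4='ba' goto b→5
  5='bab' goto e→6
  6='babe' goto ·  ←P1
  7='e' goto e→8
  8='ee' goto e→9
  9='eee' goto ·  ←P2
  10='a' goto b→11
  11='ab' goto e→12
  12='abe' goto ·  ←P3

BFS fail/out derivation:
  n1('d'): parent n0 fail=0; on 'd' 0 → fail=0;  out ∅∪∅=∅
  n3('b'): parent n0 fail=0; on 'b' 0 → fail=0;  out ∅∪∅=∅
  n7('e'): parent n0 fail=0; on 'e' 0 → fail=0;  out ∅∪∅=∅
  n10('a'): parent n0 fail=0; on 'a' 0 → fail=0;  out ∅∪∅=∅
  n2('dd'): parent n1 fail=0; on 'd' 0 → fail=1;  out {0}∪∅={0}
  n4('ba'): parent n3 fail=0; on 'a' 0 → fail=10;  out ∅∪∅=∅
  n8('ee'): parent n7 fail=0; on 'e' 0 → fail=7;  out ∅∪∅=∅
  n11('ab'): parent n10 fail=0; on 'b' 0 → fail=3;  out ∅∪∅=∅
  n5('bab'): parent n4 fail=10; on 'b' 10 → fail=11;  out ∅∪∅=∅
  n9('eee'): parent n8 fail=7; on 'e' 7 → fail=8;  out {2}∪∅={2}
  n12('abe'): parent n11 fail=3; on 'e' 3→0 → fail=7;  out {3}∪∅={3}
  n6('babe'): parent n5 fail=11; on 'e' 11 → fail=12;  out {1}∪{3}={1,3}

Scan:
[0] read 'c'  n0⇒n0
[1] read 'a'  n0⇒n10
[2] read 'b'  n10⇒n11
[3] read 'e'  n11⇒n12  → match P3@[1:3]
[4] read 'b'  n12⇒n3 (fail-walked)
[5] read 'a'  n3⇒n4
[6] read 'b'  n4⇒n5
[7] read 'e'  n5⇒n6  → match P1@[4:7],P3@[5:7]
[8] read 'b'  n6⇒n3 (fail-walked)
[9] read 'a'  n3⇒n4
[10] read 'b'  n4⇒n5
[11] read 'e'  n5⇒n6  → match P1@[8:11],P3@[9:11]
[12] read 'e'  n6⇒n8 (fail-walked)
[13] read 'e'  n8⇒n9  → match P2@[11:13]
[14] read 'e'  n9⇒n9 (fail-walked)  → match P2@[12:14]
[15] read 'd'  n9⇒n1 (fail-walked)
[16] read 'd'  n1⇒n2  → match P0@[15:16]
[17] read 'd'  n2⇒n2 (fail-walked)  → match P0@[16:17]
[18] read 'a'  n2⇒n10 (fail-walked)
[19] read 'e'  n10⇒n7 (fail-walked)
[20] read 'e'  n7⇒n8
[21] read 'e'  n8⇒n9  → match P2@[19:21]
[22] read 'e'  n9⇒n9 (fail-walked)  → match P2@[20:22]
[23] read 'b'  n9⇒n3 (fail-walked)
[24] read 'a'  n3⇒n4
[25] read 'b'  n4⇒n5
[26] read 'e'  n5⇒n6  → match P1@[23:26],P3@[24:26]
[27] read 'b'  n6⇒n3 (fail-walked)
[28] read 'c'  n3⇒n0 (fail-walked)
[29] read 'e'  n0⇒n7
[30] read 'a'  n7⇒n10 (fail-walked)
[31] read 'd'  n10⇒n1 (fail-walked)
[32] read 'a'  n1⇒n10 (fail-walked)
[33] read 'd'  n10⇒n1 (fail-walked)
[34] read 'd'  n1⇒n2  → match P0@[33:34]
[35] read 'd'  n2⇒n2 (fail-walked)  → match P0@[34:35]
[36] read 'd'  n2⇒n2 (fail-walked)  → match P0@[35:36]
[37] read 'd'  n2⇒n2 (fail-walked)  → match P0@[36:37]
[38] read 'd'  n2⇒n2 (fail-walked)  → match P0@[37:38]
[39] read 'd'  n2⇒n2 (fail-walked)  → match P0@[38:39]
[40] read 'c'  n2⇒n0 (fail-walked)

Result: [[3,3],[7,1],[7,3],[11,1],[11,3],[13,2],[14,2],[16,0],[17,0],[21,2],[22,2],[26,1],[26,3],[34,0],[35,0],[36,0],[37,0],[38,0],[39,0]]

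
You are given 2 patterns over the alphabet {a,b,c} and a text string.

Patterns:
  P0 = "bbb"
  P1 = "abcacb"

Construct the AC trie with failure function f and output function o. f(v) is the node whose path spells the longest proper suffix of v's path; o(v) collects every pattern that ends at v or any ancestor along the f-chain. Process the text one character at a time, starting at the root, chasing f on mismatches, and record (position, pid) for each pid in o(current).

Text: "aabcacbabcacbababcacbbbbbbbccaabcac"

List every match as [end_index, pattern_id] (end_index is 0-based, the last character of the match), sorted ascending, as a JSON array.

Construct AC machine:
Trie (insert patterns):
  0='ε' goto a→4 b→1
  1='b' goto b→2
  2='bb' goto b→3
  3='bbb' goto ·  ←P0
  4='a' goto b→5
  5='ab' goto c→6
  6='abc' goto a→7
  7='abca' goto c→8
  8='abcac' goto b→9
  9='abcacb' goto ·  ←P1

Failure links (BFS by depth):
  fail(1) 'b': from fail(0)=0 chase 'b': 0 ⇒ 0;  out=∅∪out(0)=∅
  fail(4) 'a': from fail(0)=0 chase 'a': 0 ⇒ 0;  out=∅∪out(0)=∅
  fail(2) 'bb': from fail(1)=0 chase 'b': 0 ⇒ 1;  out=∅∪out(1)=∅
  fail(5) 'ab': from fail(4)=0 chase 'b': 0 ⇒ 1;  out=∅∪out(1)=∅
  fail(3) 'bbb': from fail(2)=1 chase 'b': 1 ⇒ 2;  out={0}∪out(2)={0}
  fail(6) 'abc': from fail(5)=1 chase 'c': 1→0 ⇒ 0;  out=∅∪out(0)=∅
  fail(7) 'abca': from fail(6)=0 chase 'a': 0 ⇒ 4;  out=∅∪out(4)=∅
  fail(8) 'abcac': from fail(7)=4 chase 'c': 4→0 ⇒ 0;  out=∅∪out(0)=∅
  fail(9) 'abcacb': from fail(8)=0 chase 'b': 0 ⇒ 1;  out={1}∪out(1)={1}

Text stream:
i=0 'a': node 0→4
i=1 'a': node 4→4 (fail-walked)
i=2 'b': node 4→5
i=3 'c': node 5→6
i=4 'a': node 6→7
i=5 'c': node 7→8
i=6 'b': node 8→9  ** P1@[1:6]
i=7 'a': node 9→4 (fail-walked)
i=8 'b': node 4→5
i=9 'c': node 5→6
i=10 'a': node 6→7
i=11 'c': node 7→8
i=12 'b': node 8→9  ** P1@[7:12]
i=13 'a': node 9→4 (fail-walked)
i=14 'b': node 4→5
i=15 'a': node 5→4 (fail-walked)
i=16 'b': node 4→5
i=17 'c': node 5→6
i=18 'a': node 6→7
i=19 'c': node 7→8
i=20 'b': node 8→9  ** P1@[15:20]
i=21 'b': node 9→2 (fail-walked)
i=22 'b': node 2→3  ** P0@[20:22]
i=23 'b': node 3→3 (fail-walked)  ** P0@[21:23]
i=24 'b': node 3→3 (fail-walked)  ** P0@[22:24]
i=25 'b': node 3→3 (fail-walked)  ** P0@[23:25]
i=26 'b': node 3→3 (fail-walked)  ** P0@[24:26]
i=27 'c': node 3→0 (fail-walked)
i=28 'c': node 0→0
i=29 'a': node 0→4
i=30 'a': node 4→4 (fail-walked)
i=31 'b': node 4→5
i=32 'c': node 5→6
i=33 'a': node 6→7
i=34 'c': node 7→8

Matches: [[6,1],[12,1],[20,1],[22,0],[23,0],[24,0],[25,0],[26,0]]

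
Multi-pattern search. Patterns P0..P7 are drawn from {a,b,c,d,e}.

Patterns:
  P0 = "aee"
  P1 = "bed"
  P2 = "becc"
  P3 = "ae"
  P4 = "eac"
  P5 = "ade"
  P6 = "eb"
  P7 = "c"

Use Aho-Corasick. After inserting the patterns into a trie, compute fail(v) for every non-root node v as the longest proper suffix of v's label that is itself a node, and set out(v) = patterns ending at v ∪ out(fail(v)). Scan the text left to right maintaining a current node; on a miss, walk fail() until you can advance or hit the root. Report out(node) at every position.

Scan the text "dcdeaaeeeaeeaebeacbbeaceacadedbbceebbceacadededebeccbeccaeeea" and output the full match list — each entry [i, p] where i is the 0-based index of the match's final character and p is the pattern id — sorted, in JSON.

Build automaton:
Trie nodes:
  n0 'ε': a→1 b→4 c→15 e→9
  n1 'a': d→12 e→2
  n2 'ae': e→3  ←P3
  n3 'aee': ·  ←P0
  n4 'b': e→5
  n5 'be': c→7 d→6
  n6 'bed': ·  ←P1
  n7 'bec': c→8
  n8 'becc': ·  ←P2
  n9 'e': a→10 b→14
  n10 'ea': c→11
  n11 'eac': ·  ←P4
  n12 'ad': e→13
  n13 'ade': ·  ←P5
  n14 'eb': ·  ←P6
  n15 'c': ·  ←P7

BFS fail/out derivation:
  n1('a'): parent n0 fail=0; on 'a' 0 → fail=0;  out ∅∪∅=∅
  n4('b'): parent n0 fail=0; on 'b' 0 → fail=0;  out ∅∪∅=∅
  n9('e'): parent n0 fail=0; on 'e' 0 → fail=0;  out ∅∪∅=∅
  n15('c'): parent n0 fail=0; on 'c' 0 → fail=0;  out {7}∪∅={7}
  n2('ae'): parent n1 fail=0; on 'e' 0 → fail=9;  out {3}∪∅={3}
  n5('be'): parent n4 fail=0; on 'e' 0 → fail=9;  out ∅∪∅=∅
  n10('ea'): parent n9 fail=0; on 'a' 0 → fail=1;  out ∅∪∅=∅
  n12('ad'): parent n1 fail=0; on 'd' 0 → fail=0;  out ∅∪∅=∅
  n14('eb'): parent n9 fail=0; on 'b' 0 → fail=4;  out {6}∪∅={6}
  n3('aee'): parent n2 fail=9; on 'e' 9→0 → fail=9;  out {0}∪∅={0}
  n6('bed'): parent n5 fail=9; on 'd' 9→0 → fail=0;  out {1}∪∅={1}
  n7('bec'): parent n5 fail=9; on 'c' 9→0 → fail=15;  out ∅∪{7}={7}
  n11('eac'): parent n10 fail=1; on 'c' 1→0 → fail=15;  out {4}∪{7}={4,7}
  n13('ade'): parent n12 fail=0; on 'e' 0 → fail=9;  out {5}∪∅={5}
  n8('becc'): parent n7 fail=15; on 'c' 15→0 → fail=15;  out {2}∪{7}={2,7}

Scan:
i=0 'd': node 0→0
i=1 'c': node 0→15  emit P7@[1:1]
i=2 'd': node 15→0 (via fail)
i=3 'e': node 0→9
i=4 'a': node 9→10
i=5 'a': node 10→1 (via fail)
i=6 'e': node 1→2  emit P3@[5:6]
i=7 'e': node 2→3  emit P0@[5:7]
i=8 'e': node 3→9 (via fail)
i=9 'a': node 9→10
i=10 'e': node 10→2 (via fail)  emit P3@[9:10]
i=11 'e': node 2→3  emit P0@[9:11]
i=12 'a': node 3→10 (via fail)
i=13 'e': node 10→2 (via fail)  emit P3@[12:13]
i=14 'b': node 2→14 (via fail)  emit P6@[13:14]
i=15 'e': node 14→5 (via fail)
i=16 'a': node 5→10 (via fail)
i=17 'c': node 10→11  emit P4@[15:17],P7@[17:17]
i=18 'b': node 11→4 (via fail)
i=19 'b': node 4→4 (via fail)
i=20 'e': node 4→5
i=21 'a': node 5→10 (via fail)
i=22 'c': node 10→11  emit P4@[20:22],P7@[22:22]
i=23 'e': node 11→9 (via fail)
i=24 'a': node 9→10
i=25 'c': node 10→11  emit P4@[23:25],P7@[25:25]
i=26 'a': node 11→1 (via fail)
i=27 'd': node 1→12
i=28 'e': node 12→13  emit P5@[26:28]
i=29 'd': node 13→0 (via fail)
i=30 'b': node 0→4
i=31 'b': node 4→4 (via fail)
i=32 'c': node 4→15 (via fail)  emit P7@[32:32]
i=33 'e': node 15→9 (via fail)
i=34 'e': node 9→9 (via fail)
i=35 'b': node 9→14  emit P6@[34:35]
i=36 'b': node 14→4 (via fail)
i=37 'c': node 4→15 (via fail)  emit P7@[37:37]
i=38 'e': node 15→9 (via fail)
i=39 'a': node 9→10
i=40 'c': node 10→11  emit P4@[38:40],P7@[40:40]
i=41 'a': node 11→1 (via fail)
i=42 'd': node 1→12
i=43 'e': node 12→13  emit P5@[41:43]
i=44 'd': node 13→0 (via fail)
i=45 'e': node 0→9
i=46 'd': node 9→0 (via fail)
i=47 'e': node 0→9
i=48 'b': node 9→14  emit P6@[47:48]
i=49 'e': node 14→5 (via fail)
i=50 'c': node 5→7  emit P7@[50:50]
i=51 'c': node 7→8  emit P2@[48:51],P7@[51:51]
i=52 'b': node 8→4 (via fail)
i=53 'e': node 4→5
i=54 'c': node 5→7  emit P7@[54:54]
i=55 'c': node 7→8  emit P2@[52:55],P7@[55:55]
i=56 'a': node 8→1 (via fail)
i=57 'e': node 1→2  emit P3@[56:57]
i=58 'e': node 2→3  emit P0@[56:58]
i=59 'e': node 3→9 (via fail)
i=60 'a': node 9→10

Result: [[1,7],[6,3],[7,0],[10,3],[11,0],[13,3],[14,6],[17,4],[17,7],[22,4],[22,7],[25,4],[25,7],[28,5],[32,7],[35,6],[37,7],[40,4],[40,7],[43,5],[48,6],[50,7],[51,2],[51,7],[54,7],[55,2],[55,7],[57,3],[58,0]]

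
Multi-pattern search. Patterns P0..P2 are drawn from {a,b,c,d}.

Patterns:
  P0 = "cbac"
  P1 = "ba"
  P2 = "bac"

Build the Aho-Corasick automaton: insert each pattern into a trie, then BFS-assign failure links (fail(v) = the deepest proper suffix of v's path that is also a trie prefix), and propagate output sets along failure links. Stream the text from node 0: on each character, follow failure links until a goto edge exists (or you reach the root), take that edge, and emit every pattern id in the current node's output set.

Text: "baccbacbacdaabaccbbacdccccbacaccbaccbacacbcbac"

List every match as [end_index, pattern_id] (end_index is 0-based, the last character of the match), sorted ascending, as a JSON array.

Build:
Trie (insert patterns):
  0='ε' goto b→5 c→1
  1='c' goto b→2
  2='cb' goto a→3
  3='cba' goto c→4
  4='cbac' goto ·  ←P0
  5='b' goto a→6
  6='ba' goto c→7  ←P1
  7='bac' goto ·  ←P2

BFS fail/out derivation:
  n1('c'): parent n0 fail=0; on 'c' 0 → fail=0;  out ∅∪∅=∅
  n5('b'): parent n0 fail=0; on 'b' 0 → fail=0;  out ∅∪∅=∅
  n2('cb'): parent n1 fail=0; on 'b' 0 → fail=5;  out ∅∪∅=∅
  n6('ba'): parent n5 fail=0; on 'a' 0 → fail=0;  out {1}∪∅={1}
  n3('cba'): parent n2 fail=5; on 'a' 5 → fail=6;  out ∅∪{1}={1}
  n7('bac'): parent n6 fail=0; on 'c' 0 → fail=1;  out {2}∪∅={2}
  n4('cbac'): parent n3 fail=6; on 'c' 6 → fail=7;  out {0}∪{2}={0,2}

Text stream:
pos 0 'b': at 5
pos 1 'a': at 6  → match P1@[0:1]
pos 2 'c': at 7  → match P2@[0:2]
pos 3 'c': at 1 (via fail)
pos 4 'b': at 2
pos 5 'a': at 3  → match P1@[4:5]
pos 6 'c': at 4  → match P0@[3:6],P2@[4:6]
pos 7 'b': at 2 (via fail)
pos 8 'a': at 3  → match P1@[7:8]
pos 9 'c': at 4  → match P0@[6:9],P2@[7:9]
pos 10 'd': at 0 (via fail)
pos 11 'a': at 0
pos 12 'a': at 0
pos 13 'b': at 5
pos 14 'a': at 6  → match P1@[13:14]
pos 15 'c': at 7  → match P2@[13:15]
pos 16 'c': at 1 (via fail)
pos 17 'b': at 2
pos 18 'b': at 5 (via fail)
pos 19 'a': at 6  → match P1@[18:19]
pos 20 'c': at 7  → match P2@[18:20]
pos 21 'd': at 0 (via fail)
pos 22 'c': at 1
pos 23 'c': at 1 (via fail)
pos 24 'c': at 1 (via fail)
pos 25 'c': at 1 (via fail)
pos 26 'b': at 2
pos 27 'a': at 3  → match P1@[26:27]
pos 28 'c': at 4  → match P0@[25:28],P2@[26:28]
pos 29 'a': at 0 (via fail)
pos 30 'c': at 1
pos 31 'c': at 1 (via fail)
pos 32 'b': at 2
pos 33 'a': at 3  → match P1@[32:33]
pos 34 'c': at 4  → match P0@[31:34],P2@[32:34]
pos 35 'c': at 1 (via fail)
pos 36 'b': at 2
pos 37 'a': at 3  → match P1@[36:37]
pos 38 'c': at 4  → match P0@[35:38],P2@[36:38]
pos 39 'a': at 0 (via fail)
pos 40 'c': at 1
pos 41 'b': at 2
pos 42 'c': at 1 (via fail)
pos 43 'b': at 2
pos 44 'a': at 3  → match P1@[43:44]
pos 45 'c': at 4  → match P0@[42:45],P2@[43:45]

Result: [[1,1],[2,2],[5,1],[6,0],[6,2],[8,1],[9,0],[9,2],[14,1],[15,2],[19,1],[20,2],[27,1],[28,0],[28,2],[33,1],[34,0],[34,2],[37,1],[38,0],[38,2],[44,1],[45,0],[45,2]]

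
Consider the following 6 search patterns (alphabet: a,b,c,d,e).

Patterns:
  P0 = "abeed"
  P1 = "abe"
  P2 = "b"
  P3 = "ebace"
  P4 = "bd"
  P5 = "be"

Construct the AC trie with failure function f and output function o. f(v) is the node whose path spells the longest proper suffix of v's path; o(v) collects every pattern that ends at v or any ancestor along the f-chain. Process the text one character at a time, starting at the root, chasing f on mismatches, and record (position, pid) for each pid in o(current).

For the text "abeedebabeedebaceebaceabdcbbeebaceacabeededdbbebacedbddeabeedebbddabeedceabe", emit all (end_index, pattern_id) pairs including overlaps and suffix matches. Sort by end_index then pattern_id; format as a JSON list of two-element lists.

Build:
Trie nodes:
  n0 'ε': a→1 b→6 e→7
  n1 'a': b→2
  n2 'ab': e→3
  n3 'abe': e→4  [P1 ends]
  n4 'abee': d→5
  n5 'abeed': ·  [P0 ends]
  n6 'b': d→12 e→13  [P2 ends]
  n7 'e': b→8
  n8 'eb': a→9
  n9 'eba': c→10
  n10 'ebac': e→11
  n11 'ebace': ·  [P3 ends]
  n12 'bd': ·  [P4 ends]
  n13 'be': ·  [P5 ends]

Failure links (BFS by depth):
  fail(1) 'a': from fail(0)=0 chase 'a': 0 ⇒ 0;  out=∅∪out(0)=∅
  fail(6) 'b': from fail(0)=0 chase 'b': 0 ⇒ 0;  out={2}∪out(0)={2}
  fail(7) 'e': from fail(0)=0 chase 'e': 0 ⇒ 0;  out=∅∪out(0)=∅
  fail(2) 'ab': from fail(1)=0 chase 'b': 0 ⇒ 6;  out=∅∪out(6)={2}
  fail(8) 'eb': from fail(7)=0 chase 'b': 0 ⇒ 6;  out=∅∪out(6)={2}
  fail(12) 'bd': from fail(6)=0 chase 'd': 0 ⇒ 0;  out={4}∪out(0)={4}
  fail(13) 'be': from fail(6)=0 chase 'e': 0 ⇒ 7;  out={5}∪out(7)={5}
  fail(3) 'abe': from fail(2)=6 chase 'e': 6 ⇒ 13;  out={1}∪out(13)={1,5}
  fail(9) 'eba': from fail(8)=6 chase 'a': 6→0 ⇒ 1;  out=∅∪out(1)=∅
  fail(4) 'abee': from fail(3)=13 chase 'e': 13→7→0 ⇒ 7;  out=∅∪out(7)=∅
  fail(10) 'ebac': from fail(9)=1 chase 'c': 1→0 ⇒ 0;  out=∅∪out(0)=∅
  fail(5) 'abeed': from fail(4)=7 chase 'd': 7→0 ⇒ 0;  out={0}∪out(0)={0}
  fail(11) 'ebace': from fail(10)=0 chase 'e': 0 ⇒ 7;  out={3}∪out(7)={3}

Text stream:
i=0 'a': node 0→1
i=1 'b': node 1→2  → match P2@[1:1]
i=2 'e': node 2→3  → match P1@[0:2],P5@[1:2]
i=3 'e': node 3→4
i=4 'd': node 4→5  → match P0@[0:4]
i=5 'e': node 5→7 (via fail)
i=6 'b': node 7→8  → match P2@[6:6]
i=7 'a': node 8→9
i=8 'b': node 9→2 (via fail)  → match P2@[8:8]
i=9 'e': node 2→3  → match P1@[7:9],P5@[8:9]
i=10 'e': node 3→4
i=11 'd': node 4→5  → match P0@[7:11]
i=12 'e': node 5→7 (via fail)
i=13 'b': node 7→8  → match P2@[13:13]
i=14 'a': node 8→9
i=15 'c': node 9→10
i=16 'e': node 10→11  → match P3@[12:16]
i=17 'e': node 11→7 (via fail)
i=18 'b': node 7→8  → match P2@[18:18]
i=19 'a': node 8→9
i=20 'c': node 9→10
i=21 'e': node 10→11  → match P3@[17:21]
i=22 'a': node 11→1 (via fail)
i=23 'b': node 1→2  → match P2@[23:23]
i=24 'd': node 2→12 (via fail)  → match P4@[23:24]
i=25 'c': node 12→0 (via fail)
i=26 'b': node 0→6  → match P2@[26:26]
i=27 'b': node 6→6 (via fail)  → match P2@[27:27]
i=28 'e': node 6→13  → match P5@[27:28]
i=29 'e': node 13→7 (via fail)
i=30 'b': node 7→8  → match P2@[30:30]
i=31 'a': node 8→9
i=32 'c': node 9→10
i=33 'e': node 10→11  → match P3@[29:33]
i=34 'a': node 11→1 (via fail)
i=35 'c': node 1→0 (via fail)
i=36 'a': node 0→1
i=37 'b': node 1→2  → match P2@[37:37]
i=38 'e': node 2→3  → match P1@[36:38],P5@[37:38]
i=39 'e': node 3→4
i=40 'd': node 4→5  → match P0@[36:40]
i=41 'e': node 5→7 (via fail)
i=42 'd': node 7→0 (via fail)
i=43 'd': node 0→0
i=44 'b': node 0→6  → match P2@[44:44]
i=45 'b': node 6→6 (via fail)  → match P2@[45:45]
i=46 'e': node 6→13  → match P5@[45:46]
i=47 'b': node 13→8 (via fail)  → match P2@[47:47]
i=48 'a': node 8→9
i=49 'c': node 9→10
i=50 'e': node 10→11  → match P3@[46:50]
i=51 'd': node 11→0 (via fail)
i=52 'b': node 0→6  → match P2@[52:52]
i=53 'd': node 6→12  → match P4@[52:53]
i=54 'd': node 12→0 (via fail)
i=55 'e': node 0→7
i=56 'a': node 7→1 (via fail)
i=57 'b': node 1→2  → match P2@[57:57]
i=58 'e': node 2→3  → match P1@[56:58],P5@[57:58]
i=59 'e': node 3→4
i=60 'd': node 4→5  → match P0@[56:60]
i=61 'e': node 5→7 (via fail)
i=62 'b': node 7→8  → match P2@[62:62]
i=63 'b': node 8→6 (via fail)  → match P2@[63:63]
i=64 'd': node 6→12  → match P4@[63:64]
i=65 'd': node 12→0 (via fail)
i=66 'a': node 0→1
i=67 'b': node 1→2  → match P2@[67:67]
i=68 'e': node 2→3  → match P1@[66:68],P5@[67:68]
i=69 'e': node 3→4
i=70 'd': node 4→5  → match P0@[66:70]
i=71 'c': node 5→0 (via fail)
i=72 'e': node 0→7
i=73 'a': node 7→1 (via fail)
i=74 'b': node 1→2  → match P2@[74:74]
i=75 'e': node 2→3  → match P1@[73:75],P5@[74:75]

All matches (sorted): [[1,2],[2,1],[2,5],[4,0],[6,2],[8,2],[9,1],[9,5],[11,0],[13,2],[16,3],[18,2],[21,3],[23,2],[24,4],[26,2],[27,2],[28,5],[30,2],[33,3],[37,2],[38,1],[38,5],[40,0],[44,2],[45,2],[46,5],[47,2],[50,3],[52,2],[53,4],[57,2],[58,1],[58,5],[60,0],[62,2],[63,2],[64,4],[67,2],[68,1],[68,5],[70,0],[74,2],[75,1],[75,5]]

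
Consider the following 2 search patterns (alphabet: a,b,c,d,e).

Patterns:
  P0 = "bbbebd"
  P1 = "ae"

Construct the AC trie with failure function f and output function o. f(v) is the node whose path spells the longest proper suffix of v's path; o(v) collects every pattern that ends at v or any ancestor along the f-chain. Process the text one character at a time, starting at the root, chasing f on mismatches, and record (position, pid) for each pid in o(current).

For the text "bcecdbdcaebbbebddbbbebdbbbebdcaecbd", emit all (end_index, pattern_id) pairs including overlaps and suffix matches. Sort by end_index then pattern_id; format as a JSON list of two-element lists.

Build:
Trie (insert patterns):
  n0 'ε': a→7 b→1
  n1 'b': b→2
  n2 'bb': b→3
  n3 'bbb': e→4
  n4 'bbbe': b→5
  n5 'bbbeb': d→6
  n6 'bbbebd': ·  [P0 ends]
  n7 'a': e→8
  n8 'ae': ·  [P1 ends]

Failure links (BFS by depth):
  n1('b'): parent n0 fail=0; on 'b' 0 → fail=0;  out ∅∪∅=∅
  n7('a'): parent n0 fail=0; on 'a' 0 → fail=0;  out ∅∪∅=∅
  n2('bb'): parent n1 fail=0; on 'b' 0 → fail=1;  out ∅∪∅=∅
  n8('ae'): parent n7 fail=0; on 'e' 0 → fail=0;  out {1}∪∅={1}
  n3('bbb'): parent n2 fail=1; on 'b' 1 → fail=2;  out ∅∪∅=∅
  n4('bbbe'): parent n3 fail=2; on 'e' 2→1→0 → fail=0;  out ∅∪∅=∅
  n5('bbbeb'): parent n4 fail=0; on 'b' 0 → fail=1;  out ∅∪∅=∅
  n6('bbbebd'): parent n5 fail=1; on 'd' 1→0 → fail=0;  out {0}∪∅={0}

Scan:
pos 0 'b': at 1
pos 1 'c': at 0 (via fail)
pos 2 'e': at 0
pos 3 'c': at 0
pos 4 'd': at 0
pos 5 'b': at 1
pos 6 'd': at 0 (via fail)
pos 7 'c': at 0
pos 8 'a': at 7
pos 9 'e': at 8  → match P1@[8:9]
pos 10 'b': at 1 (via fail)
pos 11 'b': at 2
pos 12 'b': at 3
pos 13 'e': at 4
pos 14 'b': at 5
pos 15 'd': at 6  → match P0@[10:15]
pos 16 'd': at 0 (via fail)
pos 17 'b': at 1
pos 18 'b': at 2
pos 19 'b': at 3
pos 20 'e': at 4
pos 21 'b': at 5
pos 22 'd': at 6  → match P0@[17:22]
pos 23 'b': at 1 (via fail)
pos 24 'b': at 2
pos 25 'b': at 3
pos 26 'e': at 4
pos 27 'b': at 5
pos 28 'd': at 6  → match P0@[23:28]
pos 29 'c': at 0 (via fail)
pos 30 'a': at 7
pos 31 'e': at 8  → match P1@[30:31]
pos 32 'c': at 0 (via fail)
pos 33 'b': at 1
pos 34 'd': at 0 (via fail)

Matches: [[9,1],[15,0],[22,0],[28,0],[31,1]]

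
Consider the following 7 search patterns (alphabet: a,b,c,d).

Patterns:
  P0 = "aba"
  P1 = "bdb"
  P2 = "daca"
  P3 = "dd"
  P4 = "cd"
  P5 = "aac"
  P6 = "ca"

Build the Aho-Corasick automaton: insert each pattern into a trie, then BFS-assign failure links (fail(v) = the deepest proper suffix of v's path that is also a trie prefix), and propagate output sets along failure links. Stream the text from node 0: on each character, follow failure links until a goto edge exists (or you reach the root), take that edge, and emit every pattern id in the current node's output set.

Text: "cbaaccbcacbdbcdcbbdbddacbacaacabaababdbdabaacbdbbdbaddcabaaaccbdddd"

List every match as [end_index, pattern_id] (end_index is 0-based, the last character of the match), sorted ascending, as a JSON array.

Build automaton:
Trie nodes:
  n0 'ε': a→1 b→4 c→12 d→7
  n1 'a': a→14 b→2
  n2 'ab': a→3
  n3 'aba': ·  [P0 ends]
  n4 'b': d→5
  n5 'bd': b→6
  n6 'bdb': ·  [P1 ends]
  n7 'd': a→8 d→11
  n8 'da': c→9
  n9 'dac': a→10
  n10 'daca': ·  [P2 ends]
  n11 'dd': ·  [P3 ends]
  n12 'c': a→16 d→13
  n13 'cd': ·  [P4 ends]
  n14 'aa': c→15
  n15 'aac': ·  [P5 ends]
  n16 'ca': ·  [P6 ends]

Failure links (BFS by depth):
  fail(1) 'a': from fail(0)=0 chase 'a': 0 ⇒ 0;  out=∅∪out(0)=∅
  fail(4) 'b': from fail(0)=0 chase 'b': 0 ⇒ 0;  out=∅∪out(0)=∅
  fail(7) 'd': from fail(0)=0 chase 'd': 0 ⇒ 0;  out=∅∪out(0)=∅
  fail(12) 'c': from fail(0)=0 chase 'c': 0 ⇒ 0;  out=∅∪out(0)=∅
  fail(2) 'ab': from fail(1)=0 chase 'b': 0 ⇒ 4;  out=∅∪out(4)=∅
  fail(5) 'bd': from fail(4)=0 chase 'd': 0 ⇒ 7;  out=∅∪out(7)=∅
  fail(8) 'da': from fail(7)=0 chase 'a': 0 ⇒ 1;  out=∅∪out(1)=∅
  fail(11) 'dd': from fail(7)=0 chase 'd': 0 ⇒ 7;  out={3}∪out(7)={3}
  fail(13) 'cd': from fail(12)=0 chase 'd': 0 ⇒ 7;  out={4}∪out(7)={4}
  fail(14) 'aa': from fail(1)=0 chase 'a': 0 ⇒ 1;  out=∅∪out(1)=∅
  fail(16) 'ca': from fail(12)=0 chase 'a': 0 ⇒ 1;  out={6}∪out(1)={6}
  fail(3) 'aba': from fail(2)=4 chase 'a': 4→0 ⇒ 1;  out={0}∪out(1)={0}
  fail(6) 'bdb': from fail(5)=7 chase 'b': 7→0 ⇒ 4;  out={1}∪out(4)={1}
  fail(9) 'dac': from fail(8)=1 chase 'c': 1→0 ⇒ 12;  out=∅∪out(12)=∅
  fail(15) 'aac': from fail(14)=1 chase 'c': 1→0 ⇒ 12;  out={5}∪out(12)={5}
  fail(10) 'daca': from fail(9)=12 chase 'a': 12 ⇒ 16;  out={2}∪out(16)={2,6}

Run:
i=0 'c': node 0→12
i=1 'b': node 12→4 (via fail)
i=2 'a': node 4→1 (via fail)
i=3 'a': node 1→14
i=4 'c': node 14→15  ** P5@[2:4]
i=5 'c': node 15→12 (via fail)
i=6 'b': node 12→4 (via fail)
i=7 'c': node 4→12 (via fail)
i=8 'a': node 12→16  ** P6@[7:8]
i=9 'c': node 16→12 (via fail)
i=10 'b': node 12→4 (via fail)
i=11 'd': node 4→5
i=12 'b': node 5→6  ** P1@[10:12]
i=13 'c': node 6→12 (via fail)
i=14 'd': node 12→13  ** P4@[13:14]
i=15 'c': node 13→12 (via fail)
i=16 'b': node 12→4 (via fail)
i=17 'b': node 4→4 (via fail)
i=18 'd': node 4→5
i=19 'b': node 5→6  ** P1@[17:19]
i=20 'd': node 6→5 (via fail)
i=21 'd': node 5→11 (via fail)  ** P3@[20:21]
i=22 'a': node 11→8 (via fail)
i=23 'c': node 8→9
i=24 'b': node 9→4 (via fail)
i=25 'a': node 4→1 (via fail)
i=26 'c': node 1→12 (via fail)
i=27 'a': node 12→16  ** P6@[26:27]
i=28 'a': node 16→14 (via fail)
i=29 'c': node 14→15  ** P5@[27:29]
i=30 'a': node 15→16 (via fail)  ** P6@[29:30]
i=31 'b': node 16→2 (via fail)
i=32 'a': node 2→3  ** P0@[30:32]
i=33 'a': node 3→14 (via fail)
i=34 'b': node 14→2 (via fail)
i=35 'a': node 2→3  ** P0@[33:35]
i=36 'b': node 3→2 (via fail)
i=37 'd': node 2→5 (via fail)
i=38 'b': node 5→6  ** P1@[36:38]
i=39 'd': node 6→5 (via fail)
i=40 'a': node 5→8 (via fail)
i=41 'b': node 8→2 (via fail)
i=42 'a': node 2→3  ** P0@[40:42]
i=43 'a': node 3→14 (via fail)
i=44 'c': node 14→15  ** P5@[42:44]
i=45 'b': node 15→4 (via fail)
i=46 'd': node 4→5
i=47 'b': node 5→6  ** P1@[45:47]
i=48 'b': node 6→4 (via fail)
i=49 'd': node 4→5
i=50 'b': node 5→6  ** P1@[48:50]
i=51 'a': node 6→1 (via fail)
i=52 'd': node 1→7 (via fail)
i=53 'd': node 7→11  ** P3@[52:53]
i=54 'c': node 11→12 (via fail)
i=55 'a': node 12→16  ** P6@[54:55]
i=56 'b': node 16→2 (via fail)
i=57 'a': node 2→3  ** P0@[55:57]
i=58 'a': node 3→14 (via fail)
i=59 'a': node 14→14 (via fail)
i=60 'c': node 14→15  ** P5@[58:60]
i=61 'c': node 15→12 (via fail)
i=62 'b': node 12→4 (via fail)
i=63 'd': node 4→5
i=64 'd': node 5→11 (via fail)  ** P3@[63:64]
i=65 'd': node 11→11 (via fail)  ** P3@[64:65]
i=66 'd': node 11→11 (via fail)  ** P3@[65:66]

Result: [[4,5],[8,6],[12,1],[14,4],[19,1],[21,3],[27,6],[29,5],[30,6],[32,0],[35,0],[38,1],[42,0],[44,5],[47,1],[50,1],[53,3],[55,6],[57,0],[60,5],[64,3],[65,3],[66,3]]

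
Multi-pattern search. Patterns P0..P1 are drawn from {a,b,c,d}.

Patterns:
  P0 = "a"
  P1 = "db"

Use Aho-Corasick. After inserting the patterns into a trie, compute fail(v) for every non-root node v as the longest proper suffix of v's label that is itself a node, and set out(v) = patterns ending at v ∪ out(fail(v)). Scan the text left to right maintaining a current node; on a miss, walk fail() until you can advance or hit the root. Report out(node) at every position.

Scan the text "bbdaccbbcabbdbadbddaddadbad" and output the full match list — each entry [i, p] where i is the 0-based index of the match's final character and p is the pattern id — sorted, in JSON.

Construct AC machine:
Trie (insert patterns):
  0='ε' goto a→1 d→2
  1='a' goto ·  [P0 ends]
  2='d' goto b→3
  3='db' goto ·  [P1 ends]

Failure links (BFS by depth):
  fail(1) 'a': from fail(0)=0 chase 'a': 0 ⇒ 0;  out={0}∪out(0)={0}
  fail(2) 'd': from fail(0)=0 chase 'd': 0 ⇒ 0;  out=∅∪out(0)=∅
  fail(3) 'db': from fail(2)=0 chase 'b': 0 ⇒ 0;  out={1}∪out(0)={1}

Text stream:
pos 0 'b': at 0
pos 1 'b': at 0
pos 2 'd': at 2
pos 3 'a': at 1 (via fail)  emit P0@[3:3]
pos 4 'c': at 0 (via fail)
pos 5 'c': at 0
pos 6 'b': at 0
pos 7 'b': at 0
pos 8 'c': at 0
pos 9 'a': at 1  emit P0@[9:9]
pos 10 'b': at 0 (via fail)
pos 11 'b': at 0
pos 12 'd': at 2
pos 13 'b': at 3  emit P1@[12:13]
pos 14 'a': at 1 (via fail)  emit P0@[14:14]
pos 15 'd': at 2 (via fail)
pos 16 'b': at 3  emit P1@[15:16]
pos 17 'd': at 2 (via fail)
pos 18 'd': at 2 (via fail)
pos 19 'a': at 1 (via fail)  emit P0@[19:19]
pos 20 'd': at 2 (via fail)
pos 21 'd': at 2 (via fail)
pos 22 'a': at 1 (via fail)  emit P0@[22:22]
pos 23 'd': at 2 (via fail)
pos 24 'b': at 3  emit P1@[23:24]
pos 25 'a': at 1 (via fail)  emit P0@[25:25]
pos 26 'd': at 2 (via fail)

Matches: [[3,0],[9,0],[13,1],[14,0],[16,1],[19,0],[22,0],[24,1],[25,0]]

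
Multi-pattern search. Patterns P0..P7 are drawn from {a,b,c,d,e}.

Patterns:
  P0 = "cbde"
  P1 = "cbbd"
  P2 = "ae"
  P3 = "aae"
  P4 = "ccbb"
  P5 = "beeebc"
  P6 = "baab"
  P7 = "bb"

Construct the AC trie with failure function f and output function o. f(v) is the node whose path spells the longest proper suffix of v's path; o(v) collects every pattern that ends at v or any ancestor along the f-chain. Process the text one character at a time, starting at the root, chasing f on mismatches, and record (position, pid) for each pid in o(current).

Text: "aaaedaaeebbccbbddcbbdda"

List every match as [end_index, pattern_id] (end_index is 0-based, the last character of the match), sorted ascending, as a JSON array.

Build:
Trie (insert patterns):
  0='ε' goto a→7 b→14 c→1
  1='c' goto b→2 c→11
  2='cb' goto b→5 d→3
  3='cbd' goto e→4
  4='cbde' goto ·  [P0 ends]
  5='cbb' goto d→6
  6='cbbd' goto ·  [P1 ends]
  7='a' goto a→9 e→8
  8='ae' goto ·  [P2 ends]
  9='aa' goto e→10
  10='aae' goto ·  [P3 ends]
  11='cc' goto b→12
  12='ccb' goto b→13
  13='ccbb' goto ·  [P4 ends]
  14='b' goto a→20 b→23 e→15
  15='be' goto e→16
  16='bee' goto e→17
  17='beee' goto b→18
  18='beeeb' goto c→19
  19='beeebc' goto ·  [P5 ends]
  20='ba' goto a→21
  21='baa' goto b→22
  22='baab' goto ·  [P6 ends]
  23='bb' goto ·  [P7 ends]

BFS fail/out derivation:
  fail(1) 'c': from fail(0)=0 chase 'c': 0 ⇒ 0;  out=∅∪out(0)=∅
  fail(7) 'a': from fail(0)=0 chase 'a': 0 ⇒ 0;  out=∅∪out(0)=∅
  fail(14) 'b': from fail(0)=0 chase 'b': 0 ⇒ 0;  out=∅∪out(0)=∅
  fail(2) 'cb': from fail(1)=0 chase 'b': 0 ⇒ 14;  out=∅∪out(14)=∅
  fail(8) 'ae': from fail(7)=0 chase 'e': 0 ⇒ 0;  out={2}∪out(0)={2}
  fail(9) 'aa': from fail(7)=0 chase 'a': 0 ⇒ 7;  out=∅∪out(7)=∅
  fail(11) 'cc': from fail(1)=0 chase 'c': 0 ⇒ 1;  out=∅∪out(1)=∅
  fail(15) 'be': from fail(14)=0 chase 'e': 0 ⇒ 0;  out=∅∪out(0)=∅
  fail(20) 'ba': from fail(14)=0 chase 'a': 0 ⇒ 7;  out=∅∪out(7)=∅
  fail(23) 'bb': from fail(14)=0 chase 'b': 0 ⇒ 14;  out={7}∪out(14)={7}
  fail(3) 'cbd': from fail(2)=14 chase 'd': 14→0 ⇒ 0;  out=∅∪out(0)=∅
  fail(5) 'cbb': from fail(2)=14 chase 'b': 14 ⇒ 23;  out=∅∪out(23)={7}
  fail(10) 'aae': from fail(9)=7 chase 'e': 7 ⇒ 8;  out={3}∪out(8)={2,3}
  fail(12) 'ccb': from fail(11)=1 chase 'b': 1 ⇒ 2;  out=∅∪out(2)=∅
  fail(16) 'bee': from fail(15)=0 chase 'e': 0 ⇒ 0;  out=∅∪out(0)=∅
  fail(21) 'baa': from fail(20)=7 chase 'a': 7 ⇒ 9;  out=∅∪out(9)=∅
  fail(4) 'cbde': from fail(3)=0 chase 'e': 0 ⇒ 0;  out={0}∪out(0)={0}
  fail(6) 'cbbd': from fail(5)=23 chase 'd': 23→14→0 ⇒ 0;  out={1}∪out(0)={1}
  fail(13) 'ccbb': from fail(12)=2 chase 'b': 2 ⇒ 5;  out={4}∪out(5)={4,7}
  fail(17) 'beee': from fail(16)=0 chase 'e': 0 ⇒ 0;  out=∅∪out(0)=∅
  fail(22) 'baab': from fail(21)=9 chase 'b': 9→7→0 ⇒ 14;  out={6}∪out(14)={6}
  fail(18) 'beeeb': from fail(17)=0 chase 'b': 0 ⇒ 14;  out=∅∪out(14)=∅
  fail(19) 'beeebc': from fail(18)=14 chase 'c': 14→0 ⇒ 1;  out={5}∪out(1)={5}

Run:
[0] read 'a'  n0⇒n7
[1] read 'a'  n7⇒n9
[2] read 'a'  n9⇒n9 (via fail)
[3] read 'e'  n9⇒n10  emit P2@[2:3],P3@[1:3]
[4] read 'd'  n10⇒n0 (via fail)
[5] read 'a'  n0⇒n7
[6] read 'a'  n7⇒n9
[7] read 'e'  n9⇒n10  emit P2@[6:7],P3@[5:7]
[8] read 'e'  n10⇒n0 (via fail)
[9] read 'b'  n0⇒n14
[10] read 'b'  n14⇒n23  emit P7@[9:10]
[11] read 'c'  n23⇒n1 (via fail)
[12] read 'c'  n1⇒n11
[13] read 'b'  n11⇒n12
[14] read 'b'  n12⇒n13  emit P4@[11:14],P7@[13:14]
[15] read 'd'  n13⇒n6 (via fail)  emit P1@[12:15]
[16] read 'd'  n6⇒n0 (via fail)
[17] read 'c'  n0⇒n1
[18] read 'b'  n1⇒n2
[19] read 'b'  n2⇒n5  emit P7@[18:19]
[20] read 'd'  n5⇒n6  emit P1@[17:20]
[21] read 'd'  n6⇒n0 (via fail)
[22] read 'a'  n0⇒n7

Matches: [[3,2],[3,3],[7,2],[7,3],[10,7],[14,4],[14,7],[15,1],[19,7],[20,1]]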